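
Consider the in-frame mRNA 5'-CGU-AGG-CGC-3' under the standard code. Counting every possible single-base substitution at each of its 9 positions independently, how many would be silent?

Codon 1 (CGU, Arg): 3 synonymous substitutions.
Codon 2 (AGG, Arg): 2 synonymous substitutions.
Codon 3 (CGC, Arg): 3 synonymous substitutions.
Total: 3 + 2 + 3 = 8.

8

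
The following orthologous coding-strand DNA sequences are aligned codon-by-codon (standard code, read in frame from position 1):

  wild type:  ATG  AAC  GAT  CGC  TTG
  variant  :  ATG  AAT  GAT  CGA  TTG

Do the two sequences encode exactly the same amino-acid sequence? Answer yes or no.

yes

Codon 1: ATG Met / ATG Met — identical.
Codon 2: AAC Asn / AAT Asn — synonymous.
Codon 3: GAT Asp / GAT Asp — identical.
Codon 4: CGC Arg / CGA Arg — synonymous.
Codon 5: TTG Leu / TTG Leu — identical.
Nonsynonymous differences: 0 → same protein.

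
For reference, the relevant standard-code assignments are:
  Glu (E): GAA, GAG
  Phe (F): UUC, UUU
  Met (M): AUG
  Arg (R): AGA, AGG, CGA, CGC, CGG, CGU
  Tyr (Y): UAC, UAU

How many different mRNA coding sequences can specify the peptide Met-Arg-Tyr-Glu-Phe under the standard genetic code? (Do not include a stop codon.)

Met: 1 codon.
Arg: 6 codons.
Tyr: 2 codons.
Glu: 2 codons.
Phe: 2 codons.
1 × 6 × 2 × 2 × 2 = 48.

48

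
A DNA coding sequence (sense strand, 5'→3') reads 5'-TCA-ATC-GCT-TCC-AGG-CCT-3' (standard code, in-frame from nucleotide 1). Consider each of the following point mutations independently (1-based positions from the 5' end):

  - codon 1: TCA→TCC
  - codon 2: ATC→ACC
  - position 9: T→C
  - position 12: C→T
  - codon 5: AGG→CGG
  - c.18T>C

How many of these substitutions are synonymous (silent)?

5

Codon 1: TCA (Ser) → TCC (Ser) — synonymous.
Codon 2: ATC (Ile) → ACC (Thr) — missense.
Codon 3: GCT (Ala) → GCC (Ala) — synonymous.
Codon 4: TCC (Ser) → TCT (Ser) — synonymous.
Codon 5: AGG (Arg) → CGG (Arg) — synonymous.
Codon 6: CCT (Pro) → CCC (Pro) — synonymous.
Synonymous: 5 of 6.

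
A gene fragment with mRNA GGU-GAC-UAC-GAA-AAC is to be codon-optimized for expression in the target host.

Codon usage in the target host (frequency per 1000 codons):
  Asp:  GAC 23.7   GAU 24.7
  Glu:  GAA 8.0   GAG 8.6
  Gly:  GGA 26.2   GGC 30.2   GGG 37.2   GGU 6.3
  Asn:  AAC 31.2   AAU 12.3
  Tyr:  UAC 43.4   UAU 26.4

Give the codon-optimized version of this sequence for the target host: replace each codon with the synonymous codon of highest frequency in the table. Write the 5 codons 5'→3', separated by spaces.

GGG GAU UAC GAG AAC

Codon 1 (Gly): best is GGG at 37.2.
Codon 2 (Asp): best is GAU at 24.7.
Codon 3 (Tyr): best is UAC at 43.4.
Codon 4 (Glu): best is GAG at 8.6.
Codon 5 (Asn): best is AAC at 31.2.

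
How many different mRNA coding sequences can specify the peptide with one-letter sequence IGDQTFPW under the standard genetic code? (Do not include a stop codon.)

Ile: 3 codons.
Gly: 4 codons.
Asp: 2 codons.
Gln: 2 codons.
Thr: 4 codons.
Phe: 2 codons.
Pro: 4 codons.
Trp: 1 codon.
3 × 4 × 2 × 2 × 4 × 2 × 4 × 1 = 1536.

1536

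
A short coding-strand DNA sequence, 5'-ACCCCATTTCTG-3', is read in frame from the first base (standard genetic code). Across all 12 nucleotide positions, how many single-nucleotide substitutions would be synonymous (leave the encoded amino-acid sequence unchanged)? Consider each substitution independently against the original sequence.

11

Codon 1 (ACC, Thr): 3 synonymous substitutions.
Codon 2 (CCA, Pro): 3 synonymous substitutions.
Codon 3 (TTT, Phe): 1 synonymous substitution.
Codon 4 (CTG, Leu): 4 synonymous substitutions.
Total: 3 + 3 + 1 + 4 = 11.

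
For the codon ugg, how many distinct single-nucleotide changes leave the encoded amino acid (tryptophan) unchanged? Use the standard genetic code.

Position 1: none → 0 synonymous.
Position 2: none → 0 synonymous.
Position 3: none → 0 synonymous.
Total: 0 + 0 + 0 = 0.

0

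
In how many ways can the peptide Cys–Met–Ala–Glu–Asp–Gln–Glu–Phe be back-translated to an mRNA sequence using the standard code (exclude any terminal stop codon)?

256

Cys: 2 codons.
Met: 1 codon.
Ala: 4 codons.
Glu: 2 codons.
Asp: 2 codons.
Gln: 2 codons.
Glu: 2 codons.
Phe: 2 codons.
2 × 1 × 4 × 2 × 2 × 2 × 2 × 2 = 256.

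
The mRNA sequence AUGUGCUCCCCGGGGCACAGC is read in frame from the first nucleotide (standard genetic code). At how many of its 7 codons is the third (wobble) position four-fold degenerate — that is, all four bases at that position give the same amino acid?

3

Codon 1 AUG (Met): third position 1-fold.
Codon 2 UGC (Cys): third position 2-fold.
Codon 3 UCC (Ser): third position 4-fold.
Codon 4 CCG (Pro): third position 4-fold.
Codon 5 GGG (Gly): third position 4-fold.
Codon 6 CAC (His): third position 2-fold.
Codon 7 AGC (Ser): third position 2-fold.
Four-fold degenerate third positions: 3.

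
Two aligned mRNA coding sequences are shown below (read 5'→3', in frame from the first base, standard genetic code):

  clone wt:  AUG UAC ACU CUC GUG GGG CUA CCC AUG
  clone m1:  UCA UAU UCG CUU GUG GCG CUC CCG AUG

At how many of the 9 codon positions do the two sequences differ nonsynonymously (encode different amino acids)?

Codon 1: AUG Met / UCA Ser — nonsynonymous.
Codon 2: UAC Tyr / UAU Tyr — synonymous.
Codon 3: ACU Thr / UCG Ser — nonsynonymous.
Codon 4: CUC Leu / CUU Leu — synonymous.
Codon 5: GUG Val / GUG Val — identical.
Codon 6: GGG Gly / GCG Ala — nonsynonymous.
Codon 7: CUA Leu / CUC Leu — synonymous.
Codon 8: CCC Pro / CCG Pro — synonymous.
Codon 9: AUG Met / AUG Met — identical.
Nonsynonymous differences: 3.

3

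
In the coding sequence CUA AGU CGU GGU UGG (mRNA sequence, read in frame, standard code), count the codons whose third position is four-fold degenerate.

3

Codon 1 CUA (Leu): third position 4-fold.
Codon 2 AGU (Ser): third position 2-fold.
Codon 3 CGU (Arg): third position 4-fold.
Codon 4 GGU (Gly): third position 4-fold.
Codon 5 UGG (Trp): third position 1-fold.
Four-fold degenerate third positions: 3.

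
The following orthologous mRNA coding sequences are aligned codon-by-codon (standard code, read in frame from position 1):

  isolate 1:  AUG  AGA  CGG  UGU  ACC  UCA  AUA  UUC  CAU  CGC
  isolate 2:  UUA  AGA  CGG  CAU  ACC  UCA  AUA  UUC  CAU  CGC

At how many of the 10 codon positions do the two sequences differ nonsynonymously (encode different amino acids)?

Codon 1: AUG Met / UUA Leu — nonsynonymous.
Codon 2: AGA Arg / AGA Arg — identical.
Codon 3: CGG Arg / CGG Arg — identical.
Codon 4: UGU Cys / CAU His — nonsynonymous.
Codon 5: ACC Thr / ACC Thr — identical.
Codon 6: UCA Ser / UCA Ser — identical.
Codon 7: AUA Ile / AUA Ile — identical.
Codon 8: UUC Phe / UUC Phe — identical.
Codon 9: CAU His / CAU His — identical.
Codon 10: CGC Arg / CGC Arg — identical.
Nonsynonymous differences: 2.

2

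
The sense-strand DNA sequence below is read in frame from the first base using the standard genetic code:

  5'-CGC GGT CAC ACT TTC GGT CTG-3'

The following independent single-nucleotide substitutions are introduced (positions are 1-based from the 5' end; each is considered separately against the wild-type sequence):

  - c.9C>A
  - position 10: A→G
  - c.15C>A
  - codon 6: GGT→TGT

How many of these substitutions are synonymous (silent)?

Codon 3: CAC (His) → CAA (Gln) — missense.
Codon 4: ACT (Thr) → GCT (Ala) — missense.
Codon 5: TTC (Phe) → TTA (Leu) — missense.
Codon 6: GGT (Gly) → TGT (Cys) — missense.
Synonymous: 0 of 4.

0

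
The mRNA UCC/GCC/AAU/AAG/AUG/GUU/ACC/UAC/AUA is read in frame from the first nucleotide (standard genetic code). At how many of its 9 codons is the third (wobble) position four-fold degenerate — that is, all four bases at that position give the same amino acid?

4

Codon 1 UCC (Ser): third position 4-fold.
Codon 2 GCC (Ala): third position 4-fold.
Codon 3 AAU (Asn): third position 2-fold.
Codon 4 AAG (Lys): third position 2-fold.
Codon 5 AUG (Met): third position 1-fold.
Codon 6 GUU (Val): third position 4-fold.
Codon 7 ACC (Thr): third position 4-fold.
Codon 8 UAC (Tyr): third position 2-fold.
Codon 9 AUA (Ile): third position 3-fold.
Four-fold degenerate third positions: 4.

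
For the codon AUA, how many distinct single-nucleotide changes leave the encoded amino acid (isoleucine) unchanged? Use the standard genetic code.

Position 1: none → 0 synonymous.
Position 2: none → 0 synonymous.
Position 3: AUU, AUC → 2 synonymous.
Total: 0 + 0 + 2 = 2.

2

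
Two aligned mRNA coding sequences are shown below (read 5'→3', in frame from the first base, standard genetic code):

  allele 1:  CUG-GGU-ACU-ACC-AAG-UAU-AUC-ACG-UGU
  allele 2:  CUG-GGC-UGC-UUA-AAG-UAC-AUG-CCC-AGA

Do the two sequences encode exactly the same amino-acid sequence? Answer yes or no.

no

Codon 1: CUG Leu / CUG Leu — identical.
Codon 2: GGU Gly / GGC Gly — synonymous.
Codon 3: ACU Thr / UGC Cys — nonsynonymous.
Codon 4: ACC Thr / UUA Leu — nonsynonymous.
Codon 5: AAG Lys / AAG Lys — identical.
Codon 6: UAU Tyr / UAC Tyr — synonymous.
Codon 7: AUC Ile / AUG Met — nonsynonymous.
Codon 8: ACG Thr / CCC Pro — nonsynonymous.
Codon 9: UGU Cys / AGA Arg — nonsynonymous.
Nonsynonymous differences: 5 → different protein.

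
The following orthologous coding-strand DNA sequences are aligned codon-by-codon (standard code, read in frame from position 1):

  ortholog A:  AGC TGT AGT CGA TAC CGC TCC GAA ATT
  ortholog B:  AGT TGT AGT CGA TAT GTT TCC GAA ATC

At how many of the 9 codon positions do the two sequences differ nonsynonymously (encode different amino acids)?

1

Codon 1: AGC Ser / AGT Ser — synonymous.
Codon 2: TGT Cys / TGT Cys — identical.
Codon 3: AGT Ser / AGT Ser — identical.
Codon 4: CGA Arg / CGA Arg — identical.
Codon 5: TAC Tyr / TAT Tyr — synonymous.
Codon 6: CGC Arg / GTT Val — nonsynonymous.
Codon 7: TCC Ser / TCC Ser — identical.
Codon 8: GAA Glu / GAA Glu — identical.
Codon 9: ATT Ile / ATC Ile — synonymous.
Nonsynonymous differences: 1.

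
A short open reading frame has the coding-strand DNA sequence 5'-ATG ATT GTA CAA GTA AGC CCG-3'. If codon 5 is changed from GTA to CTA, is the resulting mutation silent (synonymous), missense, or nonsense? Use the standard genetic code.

missense

Position 13 falls in codon 5: GTA → Val.
After the substitution the codon is CTA → Leu.
Val ≠ Leu, so this is a missense mutation.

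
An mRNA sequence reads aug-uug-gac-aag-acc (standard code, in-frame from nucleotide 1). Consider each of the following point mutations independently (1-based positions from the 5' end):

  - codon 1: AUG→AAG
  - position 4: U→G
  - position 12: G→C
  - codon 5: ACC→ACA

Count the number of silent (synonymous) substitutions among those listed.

Codon 1: AUG (Met) → AAG (Lys) — missense.
Codon 2: UUG (Leu) → GUG (Val) — missense.
Codon 4: AAG (Lys) → AAC (Asn) — missense.
Codon 5: ACC (Thr) → ACA (Thr) — synonymous.
Synonymous: 1 of 4.

1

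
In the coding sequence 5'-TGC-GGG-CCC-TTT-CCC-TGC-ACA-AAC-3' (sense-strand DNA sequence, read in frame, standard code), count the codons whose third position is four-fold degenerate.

4

Codon 1 TGC (Cys): third position 2-fold.
Codon 2 GGG (Gly): third position 4-fold.
Codon 3 CCC (Pro): third position 4-fold.
Codon 4 TTT (Phe): third position 2-fold.
Codon 5 CCC (Pro): third position 4-fold.
Codon 6 TGC (Cys): third position 2-fold.
Codon 7 ACA (Thr): third position 4-fold.
Codon 8 AAC (Asn): third position 2-fold.
Four-fold degenerate third positions: 4.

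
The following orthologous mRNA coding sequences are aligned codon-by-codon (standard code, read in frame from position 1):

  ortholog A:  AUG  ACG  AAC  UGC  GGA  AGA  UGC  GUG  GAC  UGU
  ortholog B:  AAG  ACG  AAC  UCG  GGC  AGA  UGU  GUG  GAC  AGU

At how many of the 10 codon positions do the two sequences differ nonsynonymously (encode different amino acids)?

Codon 1: AUG Met / AAG Lys — nonsynonymous.
Codon 2: ACG Thr / ACG Thr — identical.
Codon 3: AAC Asn / AAC Asn — identical.
Codon 4: UGC Cys / UCG Ser — nonsynonymous.
Codon 5: GGA Gly / GGC Gly — synonymous.
Codon 6: AGA Arg / AGA Arg — identical.
Codon 7: UGC Cys / UGU Cys — synonymous.
Codon 8: GUG Val / GUG Val — identical.
Codon 9: GAC Asp / GAC Asp — identical.
Codon 10: UGU Cys / AGU Ser — nonsynonymous.
Nonsynonymous differences: 3.

3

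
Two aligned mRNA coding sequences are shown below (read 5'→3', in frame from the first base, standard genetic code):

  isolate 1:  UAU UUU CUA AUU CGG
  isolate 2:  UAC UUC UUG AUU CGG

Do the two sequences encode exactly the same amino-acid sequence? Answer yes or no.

Codon 1: UAU Tyr / UAC Tyr — synonymous.
Codon 2: UUU Phe / UUC Phe — synonymous.
Codon 3: CUA Leu / UUG Leu — synonymous.
Codon 4: AUU Ile / AUU Ile — identical.
Codon 5: CGG Arg / CGG Arg — identical.
Nonsynonymous differences: 0 → same protein.

yes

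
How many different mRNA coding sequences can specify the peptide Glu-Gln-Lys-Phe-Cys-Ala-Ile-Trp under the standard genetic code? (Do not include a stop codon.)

Glu: 2 codons.
Gln: 2 codons.
Lys: 2 codons.
Phe: 2 codons.
Cys: 2 codons.
Ala: 4 codons.
Ile: 3 codons.
Trp: 1 codon.
2 × 2 × 2 × 2 × 2 × 4 × 3 × 1 = 384.

384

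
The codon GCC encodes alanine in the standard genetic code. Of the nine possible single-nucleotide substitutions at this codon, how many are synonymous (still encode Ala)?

3

Position 1: none → 0 synonymous.
Position 2: none → 0 synonymous.
Position 3: GCU, GCA, GCG → 3 synonymous.
Total: 0 + 0 + 3 = 3.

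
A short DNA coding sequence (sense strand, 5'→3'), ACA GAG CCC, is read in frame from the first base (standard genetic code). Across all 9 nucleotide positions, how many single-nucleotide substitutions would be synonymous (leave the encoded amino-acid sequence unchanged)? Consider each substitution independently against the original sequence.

Codon 1 (ACA, Thr): 3 synonymous substitutions.
Codon 2 (GAG, Glu): 1 synonymous substitution.
Codon 3 (CCC, Pro): 3 synonymous substitutions.
Total: 3 + 1 + 3 = 7.

7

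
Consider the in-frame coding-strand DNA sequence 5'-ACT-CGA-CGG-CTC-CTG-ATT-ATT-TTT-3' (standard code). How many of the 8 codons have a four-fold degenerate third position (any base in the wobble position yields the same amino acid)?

5

Codon 1 ACT (Thr): third position 4-fold.
Codon 2 CGA (Arg): third position 4-fold.
Codon 3 CGG (Arg): third position 4-fold.
Codon 4 CTC (Leu): third position 4-fold.
Codon 5 CTG (Leu): third position 4-fold.
Codon 6 ATT (Ile): third position 3-fold.
Codon 7 ATT (Ile): third position 3-fold.
Codon 8 TTT (Phe): third position 2-fold.
Four-fold degenerate third positions: 5.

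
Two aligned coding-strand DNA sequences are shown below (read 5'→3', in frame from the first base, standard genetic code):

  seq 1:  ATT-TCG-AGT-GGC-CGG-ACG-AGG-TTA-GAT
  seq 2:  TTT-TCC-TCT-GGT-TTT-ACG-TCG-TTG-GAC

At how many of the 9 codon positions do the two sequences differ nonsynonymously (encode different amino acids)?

Codon 1: ATT Ile / TTT Phe — nonsynonymous.
Codon 2: TCG Ser / TCC Ser — synonymous.
Codon 3: AGT Ser / TCT Ser — synonymous.
Codon 4: GGC Gly / GGT Gly — synonymous.
Codon 5: CGG Arg / TTT Phe — nonsynonymous.
Codon 6: ACG Thr / ACG Thr — identical.
Codon 7: AGG Arg / TCG Ser — nonsynonymous.
Codon 8: TTA Leu / TTG Leu — synonymous.
Codon 9: GAT Asp / GAC Asp — synonymous.
Nonsynonymous differences: 3.

3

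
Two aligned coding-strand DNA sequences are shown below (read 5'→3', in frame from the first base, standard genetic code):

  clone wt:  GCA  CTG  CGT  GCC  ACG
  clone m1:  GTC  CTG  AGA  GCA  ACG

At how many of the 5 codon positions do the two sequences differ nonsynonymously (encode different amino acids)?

Codon 1: GCA Ala / GTC Val — nonsynonymous.
Codon 2: CTG Leu / CTG Leu — identical.
Codon 3: CGT Arg / AGA Arg — synonymous.
Codon 4: GCC Ala / GCA Ala — synonymous.
Codon 5: ACG Thr / ACG Thr — identical.
Nonsynonymous differences: 1.

1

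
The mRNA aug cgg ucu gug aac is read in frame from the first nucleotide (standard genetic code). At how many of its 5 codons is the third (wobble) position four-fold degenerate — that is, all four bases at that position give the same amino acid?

Codon 1 AUG (Met): third position 1-fold.
Codon 2 CGG (Arg): third position 4-fold.
Codon 3 UCU (Ser): third position 4-fold.
Codon 4 GUG (Val): third position 4-fold.
Codon 5 AAC (Asn): third position 2-fold.
Four-fold degenerate third positions: 3.

3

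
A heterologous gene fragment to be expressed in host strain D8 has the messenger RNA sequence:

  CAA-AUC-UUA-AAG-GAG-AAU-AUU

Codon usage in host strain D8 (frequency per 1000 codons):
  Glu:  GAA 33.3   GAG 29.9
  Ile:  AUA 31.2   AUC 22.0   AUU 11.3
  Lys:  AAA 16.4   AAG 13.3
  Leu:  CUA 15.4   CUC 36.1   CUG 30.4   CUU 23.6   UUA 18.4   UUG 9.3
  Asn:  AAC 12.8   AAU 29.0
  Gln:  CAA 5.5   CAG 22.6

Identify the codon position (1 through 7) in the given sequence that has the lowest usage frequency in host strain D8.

1

Codon 1 CAA (Gln): 5.5 per 1000.
Codon 2 AUC (Ile): 22.0 per 1000.
Codon 3 UUA (Leu): 18.4 per 1000.
Codon 4 AAG (Lys): 13.3 per 1000.
Codon 5 GAG (Glu): 29.9 per 1000.
Codon 6 AAU (Asn): 29.0 per 1000.
Codon 7 AUU (Ile): 11.3 per 1000.
Lowest frequency is 5.5 at codon 1.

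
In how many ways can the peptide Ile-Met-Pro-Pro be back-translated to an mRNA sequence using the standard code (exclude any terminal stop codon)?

Ile: 3 codons.
Met: 1 codon.
Pro: 4 codons.
Pro: 4 codons.
3 × 1 × 4 × 4 = 48.

48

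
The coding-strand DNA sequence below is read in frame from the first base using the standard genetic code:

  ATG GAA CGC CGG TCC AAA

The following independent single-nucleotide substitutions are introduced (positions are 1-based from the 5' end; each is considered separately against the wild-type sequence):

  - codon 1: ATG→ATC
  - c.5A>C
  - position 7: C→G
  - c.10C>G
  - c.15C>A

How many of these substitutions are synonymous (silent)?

1

Codon 1: ATG (Met) → ATC (Ile) — missense.
Codon 2: GAA (Glu) → GCA (Ala) — missense.
Codon 3: CGC (Arg) → GGC (Gly) — missense.
Codon 4: CGG (Arg) → GGG (Gly) — missense.
Codon 5: TCC (Ser) → TCA (Ser) — synonymous.
Synonymous: 1 of 5.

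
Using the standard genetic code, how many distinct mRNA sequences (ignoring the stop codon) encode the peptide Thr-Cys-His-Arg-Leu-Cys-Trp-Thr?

Thr: 4 codons.
Cys: 2 codons.
His: 2 codons.
Arg: 6 codons.
Leu: 6 codons.
Cys: 2 codons.
Trp: 1 codon.
Thr: 4 codons.
4 × 2 × 2 × 6 × 6 × 2 × 1 × 4 = 4608.

4608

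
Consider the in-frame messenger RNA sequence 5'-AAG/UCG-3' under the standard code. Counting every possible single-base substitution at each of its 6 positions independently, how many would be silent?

4

Codon 1 (AAG, Lys): 1 synonymous substitution.
Codon 2 (UCG, Ser): 3 synonymous substitutions.
Total: 1 + 3 = 4.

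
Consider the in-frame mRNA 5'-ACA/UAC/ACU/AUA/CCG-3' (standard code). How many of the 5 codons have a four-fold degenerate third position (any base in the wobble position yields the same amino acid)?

3

Codon 1 ACA (Thr): third position 4-fold.
Codon 2 UAC (Tyr): third position 2-fold.
Codon 3 ACU (Thr): third position 4-fold.
Codon 4 AUA (Ile): third position 3-fold.
Codon 5 CCG (Pro): third position 4-fold.
Four-fold degenerate third positions: 3.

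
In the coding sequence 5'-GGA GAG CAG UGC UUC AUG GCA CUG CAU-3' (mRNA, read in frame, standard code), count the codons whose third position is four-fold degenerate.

3

Codon 1 GGA (Gly): third position 4-fold.
Codon 2 GAG (Glu): third position 2-fold.
Codon 3 CAG (Gln): third position 2-fold.
Codon 4 UGC (Cys): third position 2-fold.
Codon 5 UUC (Phe): third position 2-fold.
Codon 6 AUG (Met): third position 1-fold.
Codon 7 GCA (Ala): third position 4-fold.
Codon 8 CUG (Leu): third position 4-fold.
Codon 9 CAU (His): third position 2-fold.
Four-fold degenerate third positions: 3.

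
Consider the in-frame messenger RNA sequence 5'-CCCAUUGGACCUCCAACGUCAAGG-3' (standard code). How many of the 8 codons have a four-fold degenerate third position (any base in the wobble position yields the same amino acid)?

Codon 1 CCC (Pro): third position 4-fold.
Codon 2 AUU (Ile): third position 3-fold.
Codon 3 GGA (Gly): third position 4-fold.
Codon 4 CCU (Pro): third position 4-fold.
Codon 5 CCA (Pro): third position 4-fold.
Codon 6 ACG (Thr): third position 4-fold.
Codon 7 UCA (Ser): third position 4-fold.
Codon 8 AGG (Arg): third position 2-fold.
Four-fold degenerate third positions: 6.

6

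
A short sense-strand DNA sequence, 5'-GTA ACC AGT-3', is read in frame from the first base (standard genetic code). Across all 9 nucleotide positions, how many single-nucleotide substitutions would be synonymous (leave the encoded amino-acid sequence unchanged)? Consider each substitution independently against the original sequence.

7

Codon 1 (GTA, Val): 3 synonymous substitutions.
Codon 2 (ACC, Thr): 3 synonymous substitutions.
Codon 3 (AGT, Ser): 1 synonymous substitution.
Total: 3 + 3 + 1 = 7.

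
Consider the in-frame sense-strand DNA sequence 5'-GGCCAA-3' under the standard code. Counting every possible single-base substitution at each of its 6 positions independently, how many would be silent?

Codon 1 (GGC, Gly): 3 synonymous substitutions.
Codon 2 (CAA, Gln): 1 synonymous substitution.
Total: 3 + 1 = 4.

4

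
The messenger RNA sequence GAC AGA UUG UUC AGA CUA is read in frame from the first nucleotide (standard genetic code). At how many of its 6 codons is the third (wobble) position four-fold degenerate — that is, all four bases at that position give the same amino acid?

Codon 1 GAC (Asp): third position 2-fold.
Codon 2 AGA (Arg): third position 2-fold.
Codon 3 UUG (Leu): third position 2-fold.
Codon 4 UUC (Phe): third position 2-fold.
Codon 5 AGA (Arg): third position 2-fold.
Codon 6 CUA (Leu): third position 4-fold.
Four-fold degenerate third positions: 1.

1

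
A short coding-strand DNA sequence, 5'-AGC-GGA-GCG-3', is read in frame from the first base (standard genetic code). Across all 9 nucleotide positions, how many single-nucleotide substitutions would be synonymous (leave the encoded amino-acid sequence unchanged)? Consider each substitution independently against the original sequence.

7

Codon 1 (AGC, Ser): 1 synonymous substitution.
Codon 2 (GGA, Gly): 3 synonymous substitutions.
Codon 3 (GCG, Ala): 3 synonymous substitutions.
Total: 1 + 3 + 3 = 7.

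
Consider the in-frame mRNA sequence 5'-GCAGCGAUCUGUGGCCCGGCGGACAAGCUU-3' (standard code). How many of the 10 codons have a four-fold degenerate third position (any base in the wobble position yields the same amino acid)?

6

Codon 1 GCA (Ala): third position 4-fold.
Codon 2 GCG (Ala): third position 4-fold.
Codon 3 AUC (Ile): third position 3-fold.
Codon 4 UGU (Cys): third position 2-fold.
Codon 5 GGC (Gly): third position 4-fold.
Codon 6 CCG (Pro): third position 4-fold.
Codon 7 GCG (Ala): third position 4-fold.
Codon 8 GAC (Asp): third position 2-fold.
Codon 9 AAG (Lys): third position 2-fold.
Codon 10 CUU (Leu): third position 4-fold.
Four-fold degenerate third positions: 6.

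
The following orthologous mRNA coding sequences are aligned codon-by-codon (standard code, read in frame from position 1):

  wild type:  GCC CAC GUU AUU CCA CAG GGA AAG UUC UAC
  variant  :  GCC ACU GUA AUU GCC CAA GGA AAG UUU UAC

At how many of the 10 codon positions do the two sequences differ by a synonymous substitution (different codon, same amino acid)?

3

Codon 1: GCC Ala / GCC Ala — identical.
Codon 2: CAC His / ACU Thr — nonsynonymous.
Codon 3: GUU Val / GUA Val — synonymous.
Codon 4: AUU Ile / AUU Ile — identical.
Codon 5: CCA Pro / GCC Ala — nonsynonymous.
Codon 6: CAG Gln / CAA Gln — synonymous.
Codon 7: GGA Gly / GGA Gly — identical.
Codon 8: AAG Lys / AAG Lys — identical.
Codon 9: UUC Phe / UUU Phe — synonymous.
Codon 10: UAC Tyr / UAC Tyr — identical.
Synonymous differences: 3.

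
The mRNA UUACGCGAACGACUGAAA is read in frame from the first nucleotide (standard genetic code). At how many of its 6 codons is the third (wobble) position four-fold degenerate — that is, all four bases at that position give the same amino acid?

Codon 1 UUA (Leu): third position 2-fold.
Codon 2 CGC (Arg): third position 4-fold.
Codon 3 GAA (Glu): third position 2-fold.
Codon 4 CGA (Arg): third position 4-fold.
Codon 5 CUG (Leu): third position 4-fold.
Codon 6 AAA (Lys): third position 2-fold.
Four-fold degenerate third positions: 3.

3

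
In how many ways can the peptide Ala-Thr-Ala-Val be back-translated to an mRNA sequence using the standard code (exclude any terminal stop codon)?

256

Ala: 4 codons.
Thr: 4 codons.
Ala: 4 codons.
Val: 4 codons.
4 × 4 × 4 × 4 = 256.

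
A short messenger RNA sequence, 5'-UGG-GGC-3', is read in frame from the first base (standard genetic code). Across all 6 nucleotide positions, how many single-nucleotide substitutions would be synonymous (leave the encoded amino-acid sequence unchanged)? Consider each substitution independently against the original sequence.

3

Codon 1 (UGG, Trp): 0 synonymous substitutions.
Codon 2 (GGC, Gly): 3 synonymous substitutions.
Total: 0 + 3 = 3.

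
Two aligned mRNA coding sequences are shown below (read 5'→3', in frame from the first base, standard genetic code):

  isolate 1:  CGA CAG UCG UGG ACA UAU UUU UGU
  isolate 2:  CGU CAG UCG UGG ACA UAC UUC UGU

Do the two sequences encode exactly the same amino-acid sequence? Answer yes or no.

yes

Codon 1: CGA Arg / CGU Arg — synonymous.
Codon 2: CAG Gln / CAG Gln — identical.
Codon 3: UCG Ser / UCG Ser — identical.
Codon 4: UGG Trp / UGG Trp — identical.
Codon 5: ACA Thr / ACA Thr — identical.
Codon 6: UAU Tyr / UAC Tyr — synonymous.
Codon 7: UUU Phe / UUC Phe — synonymous.
Codon 8: UGU Cys / UGU Cys — identical.
Nonsynonymous differences: 0 → same protein.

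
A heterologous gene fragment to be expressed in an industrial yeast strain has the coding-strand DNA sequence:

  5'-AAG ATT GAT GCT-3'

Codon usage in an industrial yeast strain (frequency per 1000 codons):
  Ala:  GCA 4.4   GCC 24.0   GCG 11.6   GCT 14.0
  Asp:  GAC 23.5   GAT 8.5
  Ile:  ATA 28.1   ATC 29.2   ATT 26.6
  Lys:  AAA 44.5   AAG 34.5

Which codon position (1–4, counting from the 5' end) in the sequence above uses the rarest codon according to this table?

3

Codon 1 AAG (Lys): 34.5 per 1000.
Codon 2 ATT (Ile): 26.6 per 1000.
Codon 3 GAT (Asp): 8.5 per 1000.
Codon 4 GCT (Ala): 14.0 per 1000.
Lowest frequency is 8.5 at codon 3.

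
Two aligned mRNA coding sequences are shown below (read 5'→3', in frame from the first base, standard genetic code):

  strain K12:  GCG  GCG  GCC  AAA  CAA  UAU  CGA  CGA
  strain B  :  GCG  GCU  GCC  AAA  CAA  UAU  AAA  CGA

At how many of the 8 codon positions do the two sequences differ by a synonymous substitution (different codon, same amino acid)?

Codon 1: GCG Ala / GCG Ala — identical.
Codon 2: GCG Ala / GCU Ala — synonymous.
Codon 3: GCC Ala / GCC Ala — identical.
Codon 4: AAA Lys / AAA Lys — identical.
Codon 5: CAA Gln / CAA Gln — identical.
Codon 6: UAU Tyr / UAU Tyr — identical.
Codon 7: CGA Arg / AAA Lys — nonsynonymous.
Codon 8: CGA Arg / CGA Arg — identical.
Synonymous differences: 1.

1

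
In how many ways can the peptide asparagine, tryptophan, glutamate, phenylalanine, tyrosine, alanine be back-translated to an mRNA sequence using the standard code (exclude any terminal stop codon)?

64

Asn: 2 codons.
Trp: 1 codon.
Glu: 2 codons.
Phe: 2 codons.
Tyr: 2 codons.
Ala: 4 codons.
2 × 1 × 2 × 2 × 2 × 4 = 64.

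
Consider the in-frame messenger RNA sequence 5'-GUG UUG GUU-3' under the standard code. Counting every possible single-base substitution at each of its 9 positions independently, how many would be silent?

8

Codon 1 (GUG, Val): 3 synonymous substitutions.
Codon 2 (UUG, Leu): 2 synonymous substitutions.
Codon 3 (GUU, Val): 3 synonymous substitutions.
Total: 3 + 2 + 3 = 8.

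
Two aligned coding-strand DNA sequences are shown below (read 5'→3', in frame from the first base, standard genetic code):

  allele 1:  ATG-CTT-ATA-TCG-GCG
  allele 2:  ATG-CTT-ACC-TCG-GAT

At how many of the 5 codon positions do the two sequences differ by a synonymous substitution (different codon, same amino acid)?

Codon 1: ATG Met / ATG Met — identical.
Codon 2: CTT Leu / CTT Leu — identical.
Codon 3: ATA Ile / ACC Thr — nonsynonymous.
Codon 4: TCG Ser / TCG Ser — identical.
Codon 5: GCG Ala / GAT Asp — nonsynonymous.
Synonymous differences: 0.

0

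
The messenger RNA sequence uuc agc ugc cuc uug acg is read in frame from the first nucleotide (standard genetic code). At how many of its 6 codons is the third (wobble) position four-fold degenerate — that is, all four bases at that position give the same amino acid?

Codon 1 UUC (Phe): third position 2-fold.
Codon 2 AGC (Ser): third position 2-fold.
Codon 3 UGC (Cys): third position 2-fold.
Codon 4 CUC (Leu): third position 4-fold.
Codon 5 UUG (Leu): third position 2-fold.
Codon 6 ACG (Thr): third position 4-fold.
Four-fold degenerate third positions: 2.

2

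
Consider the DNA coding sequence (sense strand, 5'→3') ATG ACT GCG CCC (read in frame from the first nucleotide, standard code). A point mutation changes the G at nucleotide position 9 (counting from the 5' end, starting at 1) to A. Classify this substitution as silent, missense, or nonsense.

Position 9 falls in codon 3: GCG → Ala.
After the substitution the codon is GCA → Ala.
Both encode Ala, so the change is synonymous.

silent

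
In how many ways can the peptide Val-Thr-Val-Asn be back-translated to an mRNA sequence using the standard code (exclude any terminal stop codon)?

Val: 4 codons.
Thr: 4 codons.
Val: 4 codons.
Asn: 2 codons.
4 × 4 × 4 × 2 = 128.

128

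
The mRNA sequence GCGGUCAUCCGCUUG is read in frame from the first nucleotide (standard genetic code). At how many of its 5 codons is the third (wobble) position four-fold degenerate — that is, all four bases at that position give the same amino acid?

3

Codon 1 GCG (Ala): third position 4-fold.
Codon 2 GUC (Val): third position 4-fold.
Codon 3 AUC (Ile): third position 3-fold.
Codon 4 CGC (Arg): third position 4-fold.
Codon 5 UUG (Leu): third position 2-fold.
Four-fold degenerate third positions: 3.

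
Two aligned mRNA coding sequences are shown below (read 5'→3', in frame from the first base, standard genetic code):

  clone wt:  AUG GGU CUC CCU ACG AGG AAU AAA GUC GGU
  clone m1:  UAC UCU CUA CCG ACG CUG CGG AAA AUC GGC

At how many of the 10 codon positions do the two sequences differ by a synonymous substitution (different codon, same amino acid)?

Codon 1: AUG Met / UAC Tyr — nonsynonymous.
Codon 2: GGU Gly / UCU Ser — nonsynonymous.
Codon 3: CUC Leu / CUA Leu — synonymous.
Codon 4: CCU Pro / CCG Pro — synonymous.
Codon 5: ACG Thr / ACG Thr — identical.
Codon 6: AGG Arg / CUG Leu — nonsynonymous.
Codon 7: AAU Asn / CGG Arg — nonsynonymous.
Codon 8: AAA Lys / AAA Lys — identical.
Codon 9: GUC Val / AUC Ile — nonsynonymous.
Codon 10: GGU Gly / GGC Gly — synonymous.
Synonymous differences: 3.

3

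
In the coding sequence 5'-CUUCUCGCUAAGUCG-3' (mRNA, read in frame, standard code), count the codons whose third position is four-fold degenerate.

Codon 1 CUU (Leu): third position 4-fold.
Codon 2 CUC (Leu): third position 4-fold.
Codon 3 GCU (Ala): third position 4-fold.
Codon 4 AAG (Lys): third position 2-fold.
Codon 5 UCG (Ser): third position 4-fold.
Four-fold degenerate third positions: 4.

4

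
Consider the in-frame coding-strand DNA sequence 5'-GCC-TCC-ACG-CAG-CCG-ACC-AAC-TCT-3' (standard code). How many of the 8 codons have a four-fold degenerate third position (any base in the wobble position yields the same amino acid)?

Codon 1 GCC (Ala): third position 4-fold.
Codon 2 TCC (Ser): third position 4-fold.
Codon 3 ACG (Thr): third position 4-fold.
Codon 4 CAG (Gln): third position 2-fold.
Codon 5 CCG (Pro): third position 4-fold.
Codon 6 ACC (Thr): third position 4-fold.
Codon 7 AAC (Asn): third position 2-fold.
Codon 8 TCT (Ser): third position 4-fold.
Four-fold degenerate third positions: 6.

6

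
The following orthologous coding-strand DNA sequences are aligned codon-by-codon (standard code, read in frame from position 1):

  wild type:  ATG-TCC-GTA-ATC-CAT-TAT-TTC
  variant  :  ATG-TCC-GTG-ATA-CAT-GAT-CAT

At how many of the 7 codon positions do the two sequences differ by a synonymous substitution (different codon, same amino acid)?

Codon 1: ATG Met / ATG Met — identical.
Codon 2: TCC Ser / TCC Ser — identical.
Codon 3: GTA Val / GTG Val — synonymous.
Codon 4: ATC Ile / ATA Ile — synonymous.
Codon 5: CAT His / CAT His — identical.
Codon 6: TAT Tyr / GAT Asp — nonsynonymous.
Codon 7: TTC Phe / CAT His — nonsynonymous.
Synonymous differences: 2.

2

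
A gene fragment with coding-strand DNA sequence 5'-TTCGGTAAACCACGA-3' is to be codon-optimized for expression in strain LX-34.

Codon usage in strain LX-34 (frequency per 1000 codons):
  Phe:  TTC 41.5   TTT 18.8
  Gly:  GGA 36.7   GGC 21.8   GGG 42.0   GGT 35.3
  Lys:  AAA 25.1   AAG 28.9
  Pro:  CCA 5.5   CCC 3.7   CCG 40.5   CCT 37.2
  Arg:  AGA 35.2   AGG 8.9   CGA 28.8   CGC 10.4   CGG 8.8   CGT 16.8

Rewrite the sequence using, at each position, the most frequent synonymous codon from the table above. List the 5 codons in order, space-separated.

TTC GGG AAG CCG AGA

Codon 1 (Phe): best is TTC at 41.5.
Codon 2 (Gly): best is GGG at 42.0.
Codon 3 (Lys): best is AAG at 28.9.
Codon 4 (Pro): best is CCG at 40.5.
Codon 5 (Arg): best is AGA at 35.2.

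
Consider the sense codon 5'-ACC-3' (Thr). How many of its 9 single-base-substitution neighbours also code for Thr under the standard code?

Position 1: none → 0 synonymous.
Position 2: none → 0 synonymous.
Position 3: ACT, ACA, ACG → 3 synonymous.
Total: 0 + 0 + 3 = 3.

3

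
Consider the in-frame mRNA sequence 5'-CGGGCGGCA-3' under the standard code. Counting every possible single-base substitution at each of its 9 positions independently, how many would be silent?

Codon 1 (CGG, Arg): 4 synonymous substitutions.
Codon 2 (GCG, Ala): 3 synonymous substitutions.
Codon 3 (GCA, Ala): 3 synonymous substitutions.
Total: 4 + 3 + 3 = 10.

10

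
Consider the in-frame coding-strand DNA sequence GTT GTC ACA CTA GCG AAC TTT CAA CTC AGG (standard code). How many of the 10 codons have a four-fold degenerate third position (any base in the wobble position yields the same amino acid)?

6

Codon 1 GTT (Val): third position 4-fold.
Codon 2 GTC (Val): third position 4-fold.
Codon 3 ACA (Thr): third position 4-fold.
Codon 4 CTA (Leu): third position 4-fold.
Codon 5 GCG (Ala): third position 4-fold.
Codon 6 AAC (Asn): third position 2-fold.
Codon 7 TTT (Phe): third position 2-fold.
Codon 8 CAA (Gln): third position 2-fold.
Codon 9 CTC (Leu): third position 4-fold.
Codon 10 AGG (Arg): third position 2-fold.
Four-fold degenerate third positions: 6.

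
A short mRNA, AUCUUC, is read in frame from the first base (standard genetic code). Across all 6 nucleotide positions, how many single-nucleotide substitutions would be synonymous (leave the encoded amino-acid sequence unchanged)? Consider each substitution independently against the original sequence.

Codon 1 (AUC, Ile): 2 synonymous substitutions.
Codon 2 (UUC, Phe): 1 synonymous substitution.
Total: 2 + 1 = 3.

3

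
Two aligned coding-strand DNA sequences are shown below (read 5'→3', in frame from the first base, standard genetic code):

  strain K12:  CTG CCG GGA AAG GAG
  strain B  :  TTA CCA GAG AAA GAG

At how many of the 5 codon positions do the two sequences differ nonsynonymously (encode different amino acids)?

Codon 1: CTG Leu / TTA Leu — synonymous.
Codon 2: CCG Pro / CCA Pro — synonymous.
Codon 3: GGA Gly / GAG Glu — nonsynonymous.
Codon 4: AAG Lys / AAA Lys — synonymous.
Codon 5: GAG Glu / GAG Glu — identical.
Nonsynonymous differences: 1.

1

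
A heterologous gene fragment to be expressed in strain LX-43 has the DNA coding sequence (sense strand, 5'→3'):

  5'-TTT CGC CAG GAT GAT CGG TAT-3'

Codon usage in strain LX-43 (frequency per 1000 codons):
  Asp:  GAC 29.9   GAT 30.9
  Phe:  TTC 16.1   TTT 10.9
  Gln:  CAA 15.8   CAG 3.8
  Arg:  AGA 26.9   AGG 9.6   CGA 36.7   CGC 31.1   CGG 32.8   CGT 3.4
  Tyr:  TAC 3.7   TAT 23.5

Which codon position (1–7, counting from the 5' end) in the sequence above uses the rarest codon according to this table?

Codon 1 TTT (Phe): 10.9 per 1000.
Codon 2 CGC (Arg): 31.1 per 1000.
Codon 3 CAG (Gln): 3.8 per 1000.
Codon 4 GAT (Asp): 30.9 per 1000.
Codon 5 GAT (Asp): 30.9 per 1000.
Codon 6 CGG (Arg): 32.8 per 1000.
Codon 7 TAT (Tyr): 23.5 per 1000.
Lowest frequency is 3.8 at codon 3.

3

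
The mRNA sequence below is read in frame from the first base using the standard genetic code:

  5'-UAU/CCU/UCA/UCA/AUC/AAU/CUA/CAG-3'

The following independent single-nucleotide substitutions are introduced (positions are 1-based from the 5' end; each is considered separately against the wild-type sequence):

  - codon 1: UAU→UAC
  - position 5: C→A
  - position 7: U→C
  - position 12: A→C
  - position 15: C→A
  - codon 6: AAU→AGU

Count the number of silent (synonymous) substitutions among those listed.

3

Codon 1: UAU (Tyr) → UAC (Tyr) — synonymous.
Codon 2: CCU (Pro) → CAU (His) — missense.
Codon 3: UCA (Ser) → CCA (Pro) — missense.
Codon 4: UCA (Ser) → UCC (Ser) — synonymous.
Codon 5: AUC (Ile) → AUA (Ile) — synonymous.
Codon 6: AAU (Asn) → AGU (Ser) — missense.
Synonymous: 3 of 6.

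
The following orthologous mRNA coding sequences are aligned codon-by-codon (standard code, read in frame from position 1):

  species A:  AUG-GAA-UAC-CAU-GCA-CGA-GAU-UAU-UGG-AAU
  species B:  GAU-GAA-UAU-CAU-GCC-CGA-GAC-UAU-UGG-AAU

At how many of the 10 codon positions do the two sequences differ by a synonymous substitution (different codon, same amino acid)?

Codon 1: AUG Met / GAU Asp — nonsynonymous.
Codon 2: GAA Glu / GAA Glu — identical.
Codon 3: UAC Tyr / UAU Tyr — synonymous.
Codon 4: CAU His / CAU His — identical.
Codon 5: GCA Ala / GCC Ala — synonymous.
Codon 6: CGA Arg / CGA Arg — identical.
Codon 7: GAU Asp / GAC Asp — synonymous.
Codon 8: UAU Tyr / UAU Tyr — identical.
Codon 9: UGG Trp / UGG Trp — identical.
Codon 10: AAU Asn / AAU Asn — identical.
Synonymous differences: 3.

3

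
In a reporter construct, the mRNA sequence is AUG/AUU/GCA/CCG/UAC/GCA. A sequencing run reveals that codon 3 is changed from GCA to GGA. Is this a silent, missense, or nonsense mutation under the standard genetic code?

missense

Position 8 falls in codon 3: GCA → Ala.
After the substitution the codon is GGA → Gly.
Ala ≠ Gly, so this is a missense mutation.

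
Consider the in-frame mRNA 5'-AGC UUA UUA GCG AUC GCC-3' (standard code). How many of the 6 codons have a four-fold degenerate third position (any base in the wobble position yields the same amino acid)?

2

Codon 1 AGC (Ser): third position 2-fold.
Codon 2 UUA (Leu): third position 2-fold.
Codon 3 UUA (Leu): third position 2-fold.
Codon 4 GCG (Ala): third position 4-fold.
Codon 5 AUC (Ile): third position 3-fold.
Codon 6 GCC (Ala): third position 4-fold.
Four-fold degenerate third positions: 2.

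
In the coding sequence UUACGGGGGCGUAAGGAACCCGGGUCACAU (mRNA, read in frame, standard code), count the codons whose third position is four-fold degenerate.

Codon 1 UUA (Leu): third position 2-fold.
Codon 2 CGG (Arg): third position 4-fold.
Codon 3 GGG (Gly): third position 4-fold.
Codon 4 CGU (Arg): third position 4-fold.
Codon 5 AAG (Lys): third position 2-fold.
Codon 6 GAA (Glu): third position 2-fold.
Codon 7 CCC (Pro): third position 4-fold.
Codon 8 GGG (Gly): third position 4-fold.
Codon 9 UCA (Ser): third position 4-fold.
Codon 10 CAU (His): third position 2-fold.
Four-fold degenerate third positions: 6.

6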